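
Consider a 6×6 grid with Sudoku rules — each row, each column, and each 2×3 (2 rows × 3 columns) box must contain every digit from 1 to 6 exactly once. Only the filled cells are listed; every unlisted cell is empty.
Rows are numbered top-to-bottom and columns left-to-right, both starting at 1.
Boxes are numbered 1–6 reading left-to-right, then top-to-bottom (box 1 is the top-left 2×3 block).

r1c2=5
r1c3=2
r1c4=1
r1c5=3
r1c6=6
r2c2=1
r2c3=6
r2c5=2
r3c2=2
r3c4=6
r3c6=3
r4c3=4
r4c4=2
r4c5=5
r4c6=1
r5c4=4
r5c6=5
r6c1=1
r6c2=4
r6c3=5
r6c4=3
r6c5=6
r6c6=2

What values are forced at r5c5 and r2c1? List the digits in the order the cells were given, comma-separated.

1,3

For r5c5:
  Row 5 already contains {4, 5}.
  Column 5 already contains {2, 3, 5, 6}.
  Its 2×3 block (box 6) already contains {2, 3, 4, 5, 6}.
  The only value from 1–6 not eliminated is 1, so r5c5 = 1.
For r2c1:
  Consider where 3 can go in box 1.
  r1c1 is out (row 1 already has a 3).
  So the only cell in box 1 that can hold 3 is r2c1.
  So r2c1 = 3.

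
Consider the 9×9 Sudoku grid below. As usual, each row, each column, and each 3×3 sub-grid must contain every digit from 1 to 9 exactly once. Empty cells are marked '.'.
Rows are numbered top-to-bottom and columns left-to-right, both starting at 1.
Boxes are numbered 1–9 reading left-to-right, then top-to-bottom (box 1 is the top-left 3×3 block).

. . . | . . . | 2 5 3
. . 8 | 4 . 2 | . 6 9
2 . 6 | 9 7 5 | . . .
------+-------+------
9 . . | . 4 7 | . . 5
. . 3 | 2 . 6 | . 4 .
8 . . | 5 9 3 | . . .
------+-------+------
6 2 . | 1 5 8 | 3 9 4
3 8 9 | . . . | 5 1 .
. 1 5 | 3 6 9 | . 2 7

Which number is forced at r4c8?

Cell r4c8 itself could take any of {3, 8} by direct elimination.
Consider where 3 can go in column 8.
r3c8 is out (box 3 already has a 3).
r6c8 is out (row 6 already has a 3).
So the only cell in column 8 that can hold 3 is r4c8.
Therefore r4c8 = 3.

3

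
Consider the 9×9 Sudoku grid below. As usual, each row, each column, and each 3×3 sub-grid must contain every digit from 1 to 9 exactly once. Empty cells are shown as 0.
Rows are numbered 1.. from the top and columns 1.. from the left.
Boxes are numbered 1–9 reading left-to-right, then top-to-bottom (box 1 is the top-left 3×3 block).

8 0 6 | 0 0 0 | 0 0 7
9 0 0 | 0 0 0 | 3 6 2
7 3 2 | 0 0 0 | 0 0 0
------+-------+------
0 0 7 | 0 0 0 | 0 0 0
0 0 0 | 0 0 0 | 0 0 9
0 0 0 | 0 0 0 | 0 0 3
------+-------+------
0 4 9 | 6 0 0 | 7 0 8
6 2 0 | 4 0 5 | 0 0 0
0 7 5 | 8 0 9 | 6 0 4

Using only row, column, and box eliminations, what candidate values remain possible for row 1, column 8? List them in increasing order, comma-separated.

Row 1 already contains {6, 7, 8}.
Column 8 already contains {6}.
Its 3×3 block (box 3) already contains {2, 3, 6, 7}.
Removing those from 1–9 leaves {1, 4, 5, 9} as the candidates for row 1, column 8.

1,4,5,9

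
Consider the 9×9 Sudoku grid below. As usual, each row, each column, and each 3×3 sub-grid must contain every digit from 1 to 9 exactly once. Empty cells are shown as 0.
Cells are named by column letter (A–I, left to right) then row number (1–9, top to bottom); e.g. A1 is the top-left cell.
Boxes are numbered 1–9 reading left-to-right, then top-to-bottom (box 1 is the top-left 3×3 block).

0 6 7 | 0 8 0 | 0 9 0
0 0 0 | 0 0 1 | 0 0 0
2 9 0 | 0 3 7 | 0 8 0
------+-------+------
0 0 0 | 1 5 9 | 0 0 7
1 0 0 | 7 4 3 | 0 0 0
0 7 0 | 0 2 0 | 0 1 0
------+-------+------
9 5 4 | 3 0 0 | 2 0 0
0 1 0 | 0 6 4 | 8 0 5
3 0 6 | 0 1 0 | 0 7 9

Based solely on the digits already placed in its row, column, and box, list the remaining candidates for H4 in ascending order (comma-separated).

Row 4 already contains {1, 5, 7, 9}.
Column H already contains {1, 7, 8, 9}.
Its 3×3 block (box 6) already contains {1, 7}.
Removing those from 1–9 leaves {2, 3, 4, 6} as the candidates for H4.

2,3,4,6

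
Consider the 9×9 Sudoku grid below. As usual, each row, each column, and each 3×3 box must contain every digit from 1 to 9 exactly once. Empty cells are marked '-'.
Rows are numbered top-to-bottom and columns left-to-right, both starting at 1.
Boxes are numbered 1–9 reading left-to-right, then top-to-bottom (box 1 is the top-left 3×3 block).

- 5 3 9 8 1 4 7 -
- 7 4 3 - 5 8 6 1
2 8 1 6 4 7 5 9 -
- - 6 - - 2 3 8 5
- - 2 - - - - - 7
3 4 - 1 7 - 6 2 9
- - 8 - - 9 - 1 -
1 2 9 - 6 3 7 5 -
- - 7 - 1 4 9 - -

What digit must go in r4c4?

4

Row 4 already contains {2, 3, 5, 6, 8}.
Column 4 already contains {1, 3, 6, 9}.
Its 3×3 block (box 5) already contains {1, 2, 7}.
The only value from 1–9 not eliminated is 4, so r4c4 = 4.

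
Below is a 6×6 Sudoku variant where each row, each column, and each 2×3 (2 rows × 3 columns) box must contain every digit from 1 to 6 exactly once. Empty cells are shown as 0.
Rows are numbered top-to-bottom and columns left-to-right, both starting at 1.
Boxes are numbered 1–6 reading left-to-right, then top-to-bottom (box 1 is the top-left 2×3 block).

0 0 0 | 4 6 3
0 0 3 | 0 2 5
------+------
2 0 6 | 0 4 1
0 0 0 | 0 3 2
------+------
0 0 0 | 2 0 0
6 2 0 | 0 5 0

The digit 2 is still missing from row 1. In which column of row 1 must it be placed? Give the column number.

Consider where 2 can go in row 1.
r1c1 is out (column 1 already has a 2).
r1c2 is out (column 2 already has a 2).
So the only cell in row 1 that can hold 2 is r1c3.
That is column 3.

3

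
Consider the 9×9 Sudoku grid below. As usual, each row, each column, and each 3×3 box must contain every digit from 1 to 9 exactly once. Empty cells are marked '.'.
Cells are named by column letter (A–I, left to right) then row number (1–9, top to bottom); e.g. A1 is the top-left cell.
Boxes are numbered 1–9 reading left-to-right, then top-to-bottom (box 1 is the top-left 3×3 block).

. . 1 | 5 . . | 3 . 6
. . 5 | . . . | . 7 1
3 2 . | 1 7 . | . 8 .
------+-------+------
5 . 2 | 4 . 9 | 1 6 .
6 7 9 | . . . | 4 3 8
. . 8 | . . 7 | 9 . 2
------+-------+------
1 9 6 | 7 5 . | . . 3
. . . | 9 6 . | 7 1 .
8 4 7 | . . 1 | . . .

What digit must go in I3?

9

Cell I3 itself could take any of {4, 5, 9} by direct elimination.
Consider where 9 can go in row 3.
C3 is out (column C already has a 9).
F3 is out (column F already has a 9).
G3 is out (column G already has a 9).
So the only cell in row 3 that can hold 9 is I3.
Therefore I3 = 9.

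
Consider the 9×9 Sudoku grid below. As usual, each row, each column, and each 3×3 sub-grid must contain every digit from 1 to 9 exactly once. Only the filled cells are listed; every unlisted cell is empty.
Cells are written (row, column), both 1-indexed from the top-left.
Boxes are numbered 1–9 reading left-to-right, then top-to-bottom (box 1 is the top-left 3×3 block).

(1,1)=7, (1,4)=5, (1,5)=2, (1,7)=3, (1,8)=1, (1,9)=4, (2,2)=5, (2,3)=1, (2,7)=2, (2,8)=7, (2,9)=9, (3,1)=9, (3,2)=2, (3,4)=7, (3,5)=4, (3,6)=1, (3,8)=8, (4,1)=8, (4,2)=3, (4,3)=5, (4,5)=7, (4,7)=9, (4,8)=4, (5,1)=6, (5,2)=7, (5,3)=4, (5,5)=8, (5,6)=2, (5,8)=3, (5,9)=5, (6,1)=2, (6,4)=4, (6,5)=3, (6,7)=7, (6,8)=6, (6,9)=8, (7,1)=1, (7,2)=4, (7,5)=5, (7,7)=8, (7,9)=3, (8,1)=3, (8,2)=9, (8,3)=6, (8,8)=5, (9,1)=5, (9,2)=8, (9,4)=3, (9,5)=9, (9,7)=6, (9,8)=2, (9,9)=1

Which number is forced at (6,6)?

5

Cell (6,6) itself could take any of {5, 9} by direct elimination.
Consider where 5 can go in row 6.
(6,2) is out (column 2 already has a 5).
(6,3) is out (column 3 already has a 5).
So the only cell in row 6 that can hold 5 is (6,6).
Therefore (6,6) = 5.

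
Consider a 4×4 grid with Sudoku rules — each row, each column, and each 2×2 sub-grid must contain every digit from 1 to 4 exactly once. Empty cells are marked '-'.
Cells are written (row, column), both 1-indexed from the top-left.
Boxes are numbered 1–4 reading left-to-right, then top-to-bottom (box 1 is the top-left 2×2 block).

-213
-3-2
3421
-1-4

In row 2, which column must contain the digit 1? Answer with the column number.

1

Consider where 1 can go in row 2.
(2,3) is out (column 3 already has a 1).
So the only cell in row 2 that can hold 1 is (2,1).
That is column 1.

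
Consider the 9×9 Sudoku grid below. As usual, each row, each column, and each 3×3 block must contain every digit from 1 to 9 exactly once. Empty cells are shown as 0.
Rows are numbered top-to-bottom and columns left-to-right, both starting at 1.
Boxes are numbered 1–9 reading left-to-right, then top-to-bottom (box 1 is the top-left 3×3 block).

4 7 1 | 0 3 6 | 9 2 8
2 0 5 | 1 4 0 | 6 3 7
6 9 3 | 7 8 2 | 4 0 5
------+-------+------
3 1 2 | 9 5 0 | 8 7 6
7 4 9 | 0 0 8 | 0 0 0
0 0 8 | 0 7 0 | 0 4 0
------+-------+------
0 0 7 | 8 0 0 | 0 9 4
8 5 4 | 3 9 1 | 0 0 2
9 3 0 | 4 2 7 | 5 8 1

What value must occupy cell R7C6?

5

Row 7 already contains {4, 7, 8, 9}.
Column 6 already contains {1, 2, 6, 7, 8}.
Its 3×3 block (box 8) already contains {1, 2, 3, 4, 7, 8, 9}.
The only value from 1–9 not eliminated is 5, so R7C6 = 5.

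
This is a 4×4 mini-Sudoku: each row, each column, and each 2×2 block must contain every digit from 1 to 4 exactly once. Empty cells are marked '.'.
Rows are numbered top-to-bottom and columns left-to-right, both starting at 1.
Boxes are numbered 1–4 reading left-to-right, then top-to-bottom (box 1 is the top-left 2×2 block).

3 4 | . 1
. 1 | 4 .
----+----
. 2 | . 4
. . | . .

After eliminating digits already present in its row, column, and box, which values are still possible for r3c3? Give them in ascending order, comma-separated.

1,3

Row 3 already contains {2, 4}.
Column 3 already contains {4}.
Its 2×2 block (box 4) already contains {4}.
Removing those from 1–4 leaves {1, 3} as the candidates for r3c3.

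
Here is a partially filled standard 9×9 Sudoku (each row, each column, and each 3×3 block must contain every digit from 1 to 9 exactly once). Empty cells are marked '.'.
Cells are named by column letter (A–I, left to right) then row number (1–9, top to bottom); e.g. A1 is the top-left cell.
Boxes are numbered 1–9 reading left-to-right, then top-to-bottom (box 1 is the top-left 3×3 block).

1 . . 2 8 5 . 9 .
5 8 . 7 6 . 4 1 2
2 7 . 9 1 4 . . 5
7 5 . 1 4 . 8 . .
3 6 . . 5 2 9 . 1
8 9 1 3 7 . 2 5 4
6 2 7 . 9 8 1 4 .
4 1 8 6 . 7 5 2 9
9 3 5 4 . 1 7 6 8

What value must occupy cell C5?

4

Row 5 already contains {1, 2, 3, 5, 6, 9}.
Column C already contains {1, 5, 7, 8}.
Its 3×3 block (box 4) already contains {1, 3, 5, 6, 7, 8, 9}.
The only value from 1–9 not eliminated is 4, so C5 = 4.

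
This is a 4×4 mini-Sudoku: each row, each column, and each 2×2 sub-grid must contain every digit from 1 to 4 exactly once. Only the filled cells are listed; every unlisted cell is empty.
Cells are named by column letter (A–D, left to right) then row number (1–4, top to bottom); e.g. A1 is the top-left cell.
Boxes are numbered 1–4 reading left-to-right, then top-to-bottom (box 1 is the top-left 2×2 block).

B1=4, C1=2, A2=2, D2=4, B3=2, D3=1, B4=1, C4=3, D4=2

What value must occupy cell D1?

Row 1 already contains {2, 4}.
Column D already contains {1, 2, 4}.
Its 2×2 block (box 2) already contains {2, 4}.
The only value from 1–4 not eliminated is 3, so D1 = 3.

3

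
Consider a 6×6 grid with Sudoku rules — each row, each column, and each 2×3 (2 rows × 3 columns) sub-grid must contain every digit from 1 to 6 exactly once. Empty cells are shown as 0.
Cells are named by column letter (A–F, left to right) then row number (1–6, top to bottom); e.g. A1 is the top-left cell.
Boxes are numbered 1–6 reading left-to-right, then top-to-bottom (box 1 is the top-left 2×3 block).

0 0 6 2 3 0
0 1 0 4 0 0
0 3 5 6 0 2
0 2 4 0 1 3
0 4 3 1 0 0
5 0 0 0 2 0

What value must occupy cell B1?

5

Row 1 already contains {2, 3, 6}.
Column B already contains {1, 2, 3, 4}.
Its 2×3 block (box 1) already contains {1, 6}.
The only value from 1–6 not eliminated is 5, so B1 = 5.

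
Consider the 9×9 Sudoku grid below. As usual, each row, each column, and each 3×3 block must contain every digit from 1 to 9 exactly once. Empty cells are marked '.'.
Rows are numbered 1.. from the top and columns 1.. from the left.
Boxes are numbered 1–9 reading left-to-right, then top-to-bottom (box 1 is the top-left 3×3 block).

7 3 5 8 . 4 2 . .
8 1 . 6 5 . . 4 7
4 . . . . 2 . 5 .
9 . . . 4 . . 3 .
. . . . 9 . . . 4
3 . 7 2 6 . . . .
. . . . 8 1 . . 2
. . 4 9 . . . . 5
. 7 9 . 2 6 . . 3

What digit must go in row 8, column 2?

8

Cell row 8, column 2 itself could take any of {2, 6, 8} by direct elimination.
Consider where 8 can go in box 7.
row 7, column 1 is out (row 7 already has a 8).
row 7, column 2 is out (row 7 already has a 8).
row 7, column 3 is out (row 7 already has a 8).
row 8, column 1 is out (column 1 already has a 8).
row 9, column 1 is out (column 1 already has a 8).
So the only cell in box 7 that can hold 8 is row 8, column 2.
Therefore row 8, column 2 = 8.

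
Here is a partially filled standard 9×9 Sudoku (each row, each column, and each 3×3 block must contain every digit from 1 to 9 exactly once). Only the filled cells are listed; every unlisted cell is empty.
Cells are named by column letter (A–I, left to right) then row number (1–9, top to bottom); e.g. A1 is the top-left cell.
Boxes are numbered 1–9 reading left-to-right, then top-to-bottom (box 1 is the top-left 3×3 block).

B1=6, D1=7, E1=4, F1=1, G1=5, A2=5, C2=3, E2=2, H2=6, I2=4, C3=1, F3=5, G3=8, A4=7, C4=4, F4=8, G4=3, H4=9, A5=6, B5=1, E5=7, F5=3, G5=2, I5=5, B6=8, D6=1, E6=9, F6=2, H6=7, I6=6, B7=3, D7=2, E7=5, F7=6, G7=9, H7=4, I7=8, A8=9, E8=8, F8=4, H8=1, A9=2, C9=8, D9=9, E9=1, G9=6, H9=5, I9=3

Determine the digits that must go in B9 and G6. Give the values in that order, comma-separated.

4,4

For B9:
  Consider where 4 can go in row 9.
  F9 is out (column F already has a 4).
  So the only cell in row 9 that can hold 4 is B9.
  So B9 = 4.
For G6:
  Row 6 already contains {1, 2, 6, 7, 8, 9}.
  Column G already contains {2, 3, 5, 6, 8, 9}.
  Its 3×3 block (box 6) already contains {2, 3, 5, 6, 7, 9}.
  The only value from 1–9 not eliminated is 4, so G6 = 4.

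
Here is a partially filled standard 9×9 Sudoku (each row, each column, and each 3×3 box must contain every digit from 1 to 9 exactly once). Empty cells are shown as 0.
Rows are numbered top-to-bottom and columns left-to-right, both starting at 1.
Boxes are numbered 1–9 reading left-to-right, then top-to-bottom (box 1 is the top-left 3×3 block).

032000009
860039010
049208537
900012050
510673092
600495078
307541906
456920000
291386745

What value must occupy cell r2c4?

Row 2 already contains {1, 3, 6, 8, 9}.
Column 4 already contains {2, 3, 4, 5, 6, 9}.
Its 3×3 block (box 2) already contains {2, 3, 8, 9}.
The only value from 1–9 not eliminated is 7, so r2c4 = 7.

7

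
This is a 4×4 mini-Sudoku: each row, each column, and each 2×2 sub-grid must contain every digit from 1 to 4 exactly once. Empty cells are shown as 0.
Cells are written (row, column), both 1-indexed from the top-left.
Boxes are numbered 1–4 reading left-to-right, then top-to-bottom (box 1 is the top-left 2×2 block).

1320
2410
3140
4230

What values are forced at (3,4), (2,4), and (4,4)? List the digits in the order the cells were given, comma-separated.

For (3,4):
  Row 3 already contains {1, 3, 4}.
  Column 4 already contains {}.
  Its 2×2 block (box 4) already contains {3, 4}.
  The only value from 1–4 not eliminated is 2, so (3,4) = 2.
For (2,4):
  Row 2 already contains {1, 2, 4}.
  Column 4 already contains {}.
  Its 2×2 block (box 2) already contains {1, 2}.
  The only value from 1–4 not eliminated is 3, so (2,4) = 3.
For (4,4):
  Row 4 already contains {2, 3, 4}.
  Column 4 already contains {}.
  Its 2×2 block (box 4) already contains {3, 4}.
  The only value from 1–4 not eliminated is 1, so (4,4) = 1.

2,3,1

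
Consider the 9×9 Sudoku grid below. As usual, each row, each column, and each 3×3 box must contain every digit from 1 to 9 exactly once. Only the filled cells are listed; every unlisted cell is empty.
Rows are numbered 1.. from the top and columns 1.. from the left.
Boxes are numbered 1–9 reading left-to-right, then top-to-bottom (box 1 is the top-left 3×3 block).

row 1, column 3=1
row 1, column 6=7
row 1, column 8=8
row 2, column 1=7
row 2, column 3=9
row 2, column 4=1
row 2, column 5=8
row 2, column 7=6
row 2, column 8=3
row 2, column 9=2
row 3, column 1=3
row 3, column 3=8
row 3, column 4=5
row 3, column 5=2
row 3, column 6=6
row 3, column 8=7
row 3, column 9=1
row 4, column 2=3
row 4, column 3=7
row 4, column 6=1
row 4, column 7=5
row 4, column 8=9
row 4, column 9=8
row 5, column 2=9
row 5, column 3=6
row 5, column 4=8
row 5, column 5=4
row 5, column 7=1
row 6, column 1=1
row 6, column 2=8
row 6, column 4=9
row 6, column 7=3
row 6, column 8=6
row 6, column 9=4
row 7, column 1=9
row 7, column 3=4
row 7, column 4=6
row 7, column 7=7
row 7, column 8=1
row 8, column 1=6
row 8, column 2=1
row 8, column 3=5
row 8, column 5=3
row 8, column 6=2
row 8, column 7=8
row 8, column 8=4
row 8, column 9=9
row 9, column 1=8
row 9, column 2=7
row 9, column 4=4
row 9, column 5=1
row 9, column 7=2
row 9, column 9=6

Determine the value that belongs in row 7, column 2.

Row 7 already contains {1, 4, 6, 7, 9}.
Column 2 already contains {1, 3, 7, 8, 9}.
Its 3×3 block (box 7) already contains {1, 4, 5, 6, 7, 8, 9}.
The only value from 1–9 not eliminated is 2, so row 7, column 2 = 2.

2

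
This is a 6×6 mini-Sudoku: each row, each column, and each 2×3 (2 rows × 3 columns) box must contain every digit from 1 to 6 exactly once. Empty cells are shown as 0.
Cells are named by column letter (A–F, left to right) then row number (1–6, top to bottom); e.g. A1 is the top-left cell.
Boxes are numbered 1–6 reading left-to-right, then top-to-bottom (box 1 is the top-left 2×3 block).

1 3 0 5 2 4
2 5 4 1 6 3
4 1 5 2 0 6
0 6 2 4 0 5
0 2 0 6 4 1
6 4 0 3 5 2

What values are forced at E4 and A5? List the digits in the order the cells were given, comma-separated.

1,5

For E4:
  Consider where 1 can go in row 4.
  A4 is out (column A already has a 1).
  So the only cell in row 4 that can hold 1 is E4.
  So E4 = 1.
For A5:
  Consider where 5 can go in box 5.
  C5 is out (column C already has a 5).
  C6 is out (row 6 already has a 5).
  So the only cell in box 5 that can hold 5 is A5.
  So A5 = 5.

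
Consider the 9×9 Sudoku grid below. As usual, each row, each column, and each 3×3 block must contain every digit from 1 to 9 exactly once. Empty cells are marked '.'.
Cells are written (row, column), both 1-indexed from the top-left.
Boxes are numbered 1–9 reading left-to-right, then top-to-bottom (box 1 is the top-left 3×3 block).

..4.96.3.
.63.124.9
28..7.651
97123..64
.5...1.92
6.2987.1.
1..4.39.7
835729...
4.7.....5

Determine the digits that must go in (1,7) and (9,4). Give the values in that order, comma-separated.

2,1

For (1,7):
  Consider where 2 can go in box 3.
  (1,9) is out (column 9 already has a 2).
  (2,8) is out (row 2 already has a 2).
  So the only cell in box 3 that can hold 2 is (1,7).
  So (1,7) = 2.
For (9,4):
  Consider where 1 can go in column 4.
  (1,4) is out (box 2 already has a 1).
  (2,4) is out (row 2 already has a 1).
  (3,4) is out (row 3 already has a 1).
  (5,4) is out (row 5 already has a 1).
  So the only cell in column 4 that can hold 1 is (9,4).
  So (9,4) = 1.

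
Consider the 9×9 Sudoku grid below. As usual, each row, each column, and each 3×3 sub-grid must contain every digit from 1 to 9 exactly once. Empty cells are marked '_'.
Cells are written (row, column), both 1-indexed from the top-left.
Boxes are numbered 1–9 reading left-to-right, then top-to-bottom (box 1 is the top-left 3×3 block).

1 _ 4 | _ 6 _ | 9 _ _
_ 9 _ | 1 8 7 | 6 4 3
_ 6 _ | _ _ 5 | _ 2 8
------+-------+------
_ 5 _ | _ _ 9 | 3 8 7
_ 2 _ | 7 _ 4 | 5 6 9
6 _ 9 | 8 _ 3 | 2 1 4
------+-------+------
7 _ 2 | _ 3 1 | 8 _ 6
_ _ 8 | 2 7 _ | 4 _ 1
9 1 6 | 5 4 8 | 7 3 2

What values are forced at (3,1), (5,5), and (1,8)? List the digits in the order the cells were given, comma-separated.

For (3,1):
  Row 3 already contains {2, 5, 6, 8}.
  Column 1 already contains {1, 6, 7, 9}.
  Its 3×3 block (box 1) already contains {1, 4, 6, 9}.
  The only value from 1–9 not eliminated is 3, so (3,1) = 3.
For (5,5):
  Row 5 already contains {2, 4, 5, 6, 7, 9}.
  Column 5 already contains {3, 4, 6, 7, 8}.
  Its 3×3 block (box 5) already contains {3, 4, 7, 8, 9}.
  The only value from 1–9 not eliminated is 1, so (5,5) = 1.
For (1,8):
  Consider where 7 can go in column 8.
  (7,8) is out (row 7 already has a 7).
  (8,8) is out (row 8 already has a 7).
  So the only cell in column 8 that can hold 7 is (1,8).
  So (1,8) = 7.

3,1,7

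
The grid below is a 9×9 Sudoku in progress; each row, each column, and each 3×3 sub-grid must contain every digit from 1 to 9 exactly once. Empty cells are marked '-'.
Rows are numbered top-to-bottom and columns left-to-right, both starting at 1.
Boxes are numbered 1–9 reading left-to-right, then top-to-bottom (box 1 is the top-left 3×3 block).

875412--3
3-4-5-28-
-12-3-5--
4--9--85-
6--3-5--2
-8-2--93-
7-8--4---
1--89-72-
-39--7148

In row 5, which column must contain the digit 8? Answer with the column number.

Consider where 8 can go in row 5.
R5C2 is out (column 2 already has a 8).
R5C3 is out (column 3 already has a 8).
R5C7 is out (column 7 already has a 8).
R5C8 is out (column 8 already has a 8).
So the only cell in row 5 that can hold 8 is R5C5.
That is column 5.

5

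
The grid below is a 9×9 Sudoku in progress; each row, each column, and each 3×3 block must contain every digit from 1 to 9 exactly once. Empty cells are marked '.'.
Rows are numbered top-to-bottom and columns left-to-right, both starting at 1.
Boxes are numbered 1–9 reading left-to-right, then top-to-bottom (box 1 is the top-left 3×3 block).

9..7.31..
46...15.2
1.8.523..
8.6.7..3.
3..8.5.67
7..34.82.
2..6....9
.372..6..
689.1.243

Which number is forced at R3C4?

Cell R3C4 itself could take any of {4, 9} by direct elimination.
Consider where 4 can go in column 4.
R2C4 is out (row 2 already has a 4).
R4C4 is out (box 5 already has a 4).
R9C4 is out (row 9 already has a 4).
So the only cell in column 4 that can hold 4 is R3C4.
Therefore R3C4 = 4.

4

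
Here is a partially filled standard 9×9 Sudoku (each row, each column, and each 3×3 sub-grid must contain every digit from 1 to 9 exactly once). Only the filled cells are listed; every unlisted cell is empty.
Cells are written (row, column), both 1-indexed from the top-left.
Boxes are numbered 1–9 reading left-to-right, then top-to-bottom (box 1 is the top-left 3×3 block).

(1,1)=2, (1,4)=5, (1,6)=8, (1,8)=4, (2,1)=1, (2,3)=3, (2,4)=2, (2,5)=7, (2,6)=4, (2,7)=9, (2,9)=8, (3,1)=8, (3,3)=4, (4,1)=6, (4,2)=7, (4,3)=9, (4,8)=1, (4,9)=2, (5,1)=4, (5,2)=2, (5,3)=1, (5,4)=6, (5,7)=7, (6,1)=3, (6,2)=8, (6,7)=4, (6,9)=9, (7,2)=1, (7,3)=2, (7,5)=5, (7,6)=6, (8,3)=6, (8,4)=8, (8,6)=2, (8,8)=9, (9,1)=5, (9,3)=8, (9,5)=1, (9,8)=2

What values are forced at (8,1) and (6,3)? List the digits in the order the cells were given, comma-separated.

For (8,1):
  Row 8 already contains {2, 6, 8, 9}.
  Column 1 already contains {1, 2, 3, 4, 5, 6, 8}.
  Its 3×3 block (box 7) already contains {1, 2, 5, 6, 8}.
  The only value from 1–9 not eliminated is 7, so (8,1) = 7.
For (6,3):
  Row 6 already contains {3, 4, 8, 9}.
  Column 3 already contains {1, 2, 3, 4, 6, 8, 9}.
  Its 3×3 block (box 4) already contains {1, 2, 3, 4, 6, 7, 8, 9}.
  The only value from 1–9 not eliminated is 5, so (6,3) = 5.

7,5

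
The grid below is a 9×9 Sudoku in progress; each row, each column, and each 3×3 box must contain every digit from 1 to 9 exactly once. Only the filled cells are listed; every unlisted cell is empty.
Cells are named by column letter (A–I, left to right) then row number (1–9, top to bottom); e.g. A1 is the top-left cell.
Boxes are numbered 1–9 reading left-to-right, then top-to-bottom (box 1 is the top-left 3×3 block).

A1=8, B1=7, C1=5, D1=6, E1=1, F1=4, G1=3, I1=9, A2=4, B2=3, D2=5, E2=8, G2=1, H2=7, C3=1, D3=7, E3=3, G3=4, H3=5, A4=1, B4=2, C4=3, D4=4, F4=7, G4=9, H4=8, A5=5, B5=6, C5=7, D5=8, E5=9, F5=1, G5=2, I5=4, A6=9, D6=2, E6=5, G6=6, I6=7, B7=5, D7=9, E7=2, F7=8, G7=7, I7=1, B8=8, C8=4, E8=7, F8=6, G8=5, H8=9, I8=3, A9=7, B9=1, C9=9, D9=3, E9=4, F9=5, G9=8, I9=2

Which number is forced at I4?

Row 4 already contains {1, 2, 3, 4, 7, 8, 9}.
Column I already contains {1, 2, 3, 4, 7, 9}.
Its 3×3 block (box 6) already contains {2, 4, 6, 7, 8, 9}.
The only value from 1–9 not eliminated is 5, so I4 = 5.

5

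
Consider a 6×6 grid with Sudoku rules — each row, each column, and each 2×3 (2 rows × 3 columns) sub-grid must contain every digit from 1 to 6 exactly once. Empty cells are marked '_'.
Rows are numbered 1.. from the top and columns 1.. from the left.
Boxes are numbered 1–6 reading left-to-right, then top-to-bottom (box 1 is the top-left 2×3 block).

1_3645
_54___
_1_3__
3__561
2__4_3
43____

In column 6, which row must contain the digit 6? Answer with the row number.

6

Consider where 6 can go in column 6.
row 2, column 6 is out (box 2 already has a 6).
row 3, column 6 is out (box 4 already has a 6).
So the only cell in column 6 that can hold 6 is row 6, column 6.
That is row 6.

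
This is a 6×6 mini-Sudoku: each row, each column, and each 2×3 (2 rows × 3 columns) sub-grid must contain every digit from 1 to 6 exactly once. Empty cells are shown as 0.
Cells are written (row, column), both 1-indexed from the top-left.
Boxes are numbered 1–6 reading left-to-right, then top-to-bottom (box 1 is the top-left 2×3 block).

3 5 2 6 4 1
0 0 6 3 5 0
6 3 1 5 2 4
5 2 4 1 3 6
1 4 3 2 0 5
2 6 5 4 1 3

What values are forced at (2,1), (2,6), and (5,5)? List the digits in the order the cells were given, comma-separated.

4,2,6

For (2,1):
  Row 2 already contains {3, 5, 6}.
  Column 1 already contains {1, 2, 3, 5, 6}.
  Its 2×3 block (box 1) already contains {2, 3, 5, 6}.
  The only value from 1–6 not eliminated is 4, so (2,1) = 4.
For (2,6):
  Row 2 already contains {3, 5, 6}.
  Column 6 already contains {1, 3, 4, 5, 6}.
  Its 2×3 block (box 2) already contains {1, 3, 4, 5, 6}.
  The only value from 1–6 not eliminated is 2, so (2,6) = 2.
For (5,5):
  Row 5 already contains {1, 2, 3, 4, 5}.
  Column 5 already contains {1, 2, 3, 4, 5}.
  Its 2×3 block (box 6) already contains {1, 2, 3, 4, 5}.
  The only value from 1–6 not eliminated is 6, so (5,5) = 6.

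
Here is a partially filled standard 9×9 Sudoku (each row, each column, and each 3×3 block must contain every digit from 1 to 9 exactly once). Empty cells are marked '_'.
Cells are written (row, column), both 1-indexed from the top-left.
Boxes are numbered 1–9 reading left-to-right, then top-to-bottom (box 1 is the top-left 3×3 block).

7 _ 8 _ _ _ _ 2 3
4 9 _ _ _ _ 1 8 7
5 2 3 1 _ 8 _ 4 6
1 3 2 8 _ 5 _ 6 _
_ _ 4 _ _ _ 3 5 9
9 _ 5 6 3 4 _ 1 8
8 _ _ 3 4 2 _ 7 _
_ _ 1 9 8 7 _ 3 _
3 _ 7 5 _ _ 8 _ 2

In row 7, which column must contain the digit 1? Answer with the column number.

Consider where 1 can go in row 7.
(7,2) is out (box 7 already has a 1).
(7,3) is out (column 3 already has a 1).
(7,7) is out (column 7 already has a 1).
So the only cell in row 7 that can hold 1 is (7,9).
That is column 9.

9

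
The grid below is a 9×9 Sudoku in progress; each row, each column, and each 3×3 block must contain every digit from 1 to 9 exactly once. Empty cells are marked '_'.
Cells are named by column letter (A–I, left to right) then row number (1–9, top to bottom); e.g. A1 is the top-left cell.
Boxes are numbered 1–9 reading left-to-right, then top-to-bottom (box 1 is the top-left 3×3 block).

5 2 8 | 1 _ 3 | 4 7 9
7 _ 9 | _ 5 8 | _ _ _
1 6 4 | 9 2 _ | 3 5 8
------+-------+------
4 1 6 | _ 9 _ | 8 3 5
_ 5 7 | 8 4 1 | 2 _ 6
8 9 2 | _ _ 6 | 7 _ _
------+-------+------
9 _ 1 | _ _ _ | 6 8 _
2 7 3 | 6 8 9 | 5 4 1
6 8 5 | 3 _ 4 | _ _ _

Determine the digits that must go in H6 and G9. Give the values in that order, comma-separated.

1,9

For H6:
  Row 6 already contains {2, 6, 7, 8, 9}.
  Column H already contains {3, 4, 5, 7, 8}.
  Its 3×3 block (box 6) already contains {2, 3, 5, 6, 7, 8}.
  The only value from 1–9 not eliminated is 1, so H6 = 1.
For G9:
  Row 9 already contains {3, 4, 5, 6, 8}.
  Column G already contains {2, 3, 4, 5, 6, 7, 8}.
  Its 3×3 block (box 9) already contains {1, 4, 5, 6, 8}.
  The only value from 1–9 not eliminated is 9, so G9 = 9.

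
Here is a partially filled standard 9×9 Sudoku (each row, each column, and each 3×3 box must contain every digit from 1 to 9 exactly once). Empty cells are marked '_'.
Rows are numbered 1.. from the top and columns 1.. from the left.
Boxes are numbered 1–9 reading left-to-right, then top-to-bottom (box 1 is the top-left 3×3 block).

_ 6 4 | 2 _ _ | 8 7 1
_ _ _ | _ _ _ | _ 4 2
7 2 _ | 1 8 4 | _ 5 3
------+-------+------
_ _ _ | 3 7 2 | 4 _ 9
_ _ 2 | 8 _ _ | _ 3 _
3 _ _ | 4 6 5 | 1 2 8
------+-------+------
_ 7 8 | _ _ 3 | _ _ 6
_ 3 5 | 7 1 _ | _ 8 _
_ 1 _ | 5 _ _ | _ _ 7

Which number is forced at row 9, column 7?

Cell row 9, column 7 itself could take any of {2, 3, 9} by direct elimination.
Consider where 3 can go in box 9.
row 7, column 7 is out (row 7 already has a 3).
row 7, column 8 is out (row 7 already has a 3).
row 8, column 7 is out (row 8 already has a 3).
row 8, column 9 is out (row 8 already has a 3).
row 9, column 8 is out (column 8 already has a 3).
So the only cell in box 9 that can hold 3 is row 9, column 7.
Therefore row 9, column 7 = 3.

3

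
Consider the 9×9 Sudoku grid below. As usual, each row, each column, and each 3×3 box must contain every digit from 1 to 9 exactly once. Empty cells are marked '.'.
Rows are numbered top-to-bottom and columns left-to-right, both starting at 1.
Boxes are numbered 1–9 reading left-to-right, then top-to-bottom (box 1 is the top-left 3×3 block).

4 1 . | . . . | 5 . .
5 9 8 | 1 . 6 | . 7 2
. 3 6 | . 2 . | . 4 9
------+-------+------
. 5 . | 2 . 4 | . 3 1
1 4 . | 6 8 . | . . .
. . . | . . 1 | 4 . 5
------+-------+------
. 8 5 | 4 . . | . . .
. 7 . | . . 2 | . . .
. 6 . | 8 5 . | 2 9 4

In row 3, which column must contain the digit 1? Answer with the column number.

Consider where 1 can go in row 3.
r3c1 is out (column 1 already has a 1).
r3c4 is out (column 4 already has a 1).
r3c6 is out (column 6 already has a 1).
So the only cell in row 3 that can hold 1 is r3c7.
That is column 7.

7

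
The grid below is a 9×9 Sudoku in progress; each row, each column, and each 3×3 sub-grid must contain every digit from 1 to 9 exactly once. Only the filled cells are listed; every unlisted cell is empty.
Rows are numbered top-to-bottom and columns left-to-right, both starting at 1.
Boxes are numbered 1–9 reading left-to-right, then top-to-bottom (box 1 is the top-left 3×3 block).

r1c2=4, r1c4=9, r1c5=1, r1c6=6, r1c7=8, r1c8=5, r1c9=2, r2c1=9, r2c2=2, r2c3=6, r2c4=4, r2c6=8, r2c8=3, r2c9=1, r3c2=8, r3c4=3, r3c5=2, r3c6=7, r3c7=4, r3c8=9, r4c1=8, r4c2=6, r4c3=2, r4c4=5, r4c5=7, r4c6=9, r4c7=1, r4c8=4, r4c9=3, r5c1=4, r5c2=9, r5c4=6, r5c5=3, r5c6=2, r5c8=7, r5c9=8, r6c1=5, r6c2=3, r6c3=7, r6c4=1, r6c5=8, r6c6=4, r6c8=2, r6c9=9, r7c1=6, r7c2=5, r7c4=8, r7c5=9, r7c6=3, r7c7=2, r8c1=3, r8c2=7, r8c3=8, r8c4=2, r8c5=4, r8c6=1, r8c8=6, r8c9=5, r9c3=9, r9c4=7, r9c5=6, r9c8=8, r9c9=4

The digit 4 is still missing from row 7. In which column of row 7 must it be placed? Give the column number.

Consider where 4 can go in row 7.
r7c8 is out (column 8 already has a 4).
r7c9 is out (column 9 already has a 4).
So the only cell in row 7 that can hold 4 is r7c3.
That is column 3.

3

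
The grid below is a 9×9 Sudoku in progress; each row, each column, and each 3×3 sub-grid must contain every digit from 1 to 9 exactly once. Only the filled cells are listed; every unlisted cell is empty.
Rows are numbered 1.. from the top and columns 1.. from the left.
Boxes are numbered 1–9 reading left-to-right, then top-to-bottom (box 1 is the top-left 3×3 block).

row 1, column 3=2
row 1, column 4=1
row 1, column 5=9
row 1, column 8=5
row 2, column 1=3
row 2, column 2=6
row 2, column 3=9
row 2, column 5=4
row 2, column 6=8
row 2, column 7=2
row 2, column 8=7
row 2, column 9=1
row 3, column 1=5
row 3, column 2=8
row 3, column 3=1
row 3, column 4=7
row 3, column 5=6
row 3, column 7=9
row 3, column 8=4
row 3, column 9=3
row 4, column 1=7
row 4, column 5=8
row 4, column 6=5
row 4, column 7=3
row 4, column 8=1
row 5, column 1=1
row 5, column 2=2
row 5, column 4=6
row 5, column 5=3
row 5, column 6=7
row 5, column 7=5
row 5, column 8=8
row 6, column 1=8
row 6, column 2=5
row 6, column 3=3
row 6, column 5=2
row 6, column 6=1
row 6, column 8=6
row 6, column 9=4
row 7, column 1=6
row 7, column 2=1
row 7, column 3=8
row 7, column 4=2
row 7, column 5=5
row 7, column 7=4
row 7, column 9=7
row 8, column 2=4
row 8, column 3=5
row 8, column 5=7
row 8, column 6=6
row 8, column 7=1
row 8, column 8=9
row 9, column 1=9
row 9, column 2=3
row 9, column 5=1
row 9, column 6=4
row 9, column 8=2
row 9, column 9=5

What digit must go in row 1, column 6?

3

Row 1 already contains {1, 2, 5, 9}.
Column 6 already contains {1, 4, 5, 6, 7, 8}.
Its 3×3 block (box 2) already contains {1, 4, 6, 7, 8, 9}.
The only value from 1–9 not eliminated is 3, so row 1, column 6 = 3.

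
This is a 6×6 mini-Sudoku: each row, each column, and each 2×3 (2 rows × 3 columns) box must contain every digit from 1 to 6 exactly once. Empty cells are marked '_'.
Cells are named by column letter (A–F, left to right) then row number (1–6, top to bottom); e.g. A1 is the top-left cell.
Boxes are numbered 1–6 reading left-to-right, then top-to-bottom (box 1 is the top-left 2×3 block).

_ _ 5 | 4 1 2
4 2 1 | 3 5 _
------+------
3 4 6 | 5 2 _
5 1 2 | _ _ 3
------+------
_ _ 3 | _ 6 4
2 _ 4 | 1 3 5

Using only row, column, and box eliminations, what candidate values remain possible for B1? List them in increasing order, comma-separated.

3,6

Row 1 already contains {1, 2, 4, 5}.
Column B already contains {1, 2, 4}.
Its 2×3 block (box 1) already contains {1, 2, 4, 5}.
Removing those from 1–6 leaves {3, 6} as the candidates for B1.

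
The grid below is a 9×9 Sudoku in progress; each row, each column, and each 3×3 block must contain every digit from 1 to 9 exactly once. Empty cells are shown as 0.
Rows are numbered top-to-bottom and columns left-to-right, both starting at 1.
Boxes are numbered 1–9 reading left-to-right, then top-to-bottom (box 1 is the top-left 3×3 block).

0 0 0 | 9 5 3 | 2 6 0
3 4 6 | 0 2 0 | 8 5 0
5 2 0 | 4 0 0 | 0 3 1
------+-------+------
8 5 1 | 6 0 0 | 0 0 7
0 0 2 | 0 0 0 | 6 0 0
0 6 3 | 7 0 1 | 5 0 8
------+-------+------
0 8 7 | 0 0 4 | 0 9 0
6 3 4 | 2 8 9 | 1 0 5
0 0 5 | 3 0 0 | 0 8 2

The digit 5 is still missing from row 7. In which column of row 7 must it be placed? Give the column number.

Consider where 5 can go in row 7.
r7c1 is out (column 1 already has a 5).
r7c5 is out (column 5 already has a 5).
r7c7 is out (column 7 already has a 5).
r7c9 is out (column 9 already has a 5).
So the only cell in row 7 that can hold 5 is r7c4.
That is column 4.

4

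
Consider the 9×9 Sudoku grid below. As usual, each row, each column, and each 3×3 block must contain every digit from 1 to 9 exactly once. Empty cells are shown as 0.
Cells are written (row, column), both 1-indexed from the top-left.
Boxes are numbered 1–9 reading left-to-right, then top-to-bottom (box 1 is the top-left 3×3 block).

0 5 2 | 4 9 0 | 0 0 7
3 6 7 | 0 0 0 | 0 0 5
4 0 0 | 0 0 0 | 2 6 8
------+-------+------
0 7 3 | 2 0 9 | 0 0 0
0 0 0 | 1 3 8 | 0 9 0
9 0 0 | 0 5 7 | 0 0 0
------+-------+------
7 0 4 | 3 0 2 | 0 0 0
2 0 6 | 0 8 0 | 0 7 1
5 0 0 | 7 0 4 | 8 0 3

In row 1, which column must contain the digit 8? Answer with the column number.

Consider where 8 can go in row 1.
(1,6) is out (column 6 already has a 8).
(1,7) is out (column 7 already has a 8).
(1,8) is out (box 3 already has a 8).
So the only cell in row 1 that can hold 8 is (1,1).
That is column 1.

1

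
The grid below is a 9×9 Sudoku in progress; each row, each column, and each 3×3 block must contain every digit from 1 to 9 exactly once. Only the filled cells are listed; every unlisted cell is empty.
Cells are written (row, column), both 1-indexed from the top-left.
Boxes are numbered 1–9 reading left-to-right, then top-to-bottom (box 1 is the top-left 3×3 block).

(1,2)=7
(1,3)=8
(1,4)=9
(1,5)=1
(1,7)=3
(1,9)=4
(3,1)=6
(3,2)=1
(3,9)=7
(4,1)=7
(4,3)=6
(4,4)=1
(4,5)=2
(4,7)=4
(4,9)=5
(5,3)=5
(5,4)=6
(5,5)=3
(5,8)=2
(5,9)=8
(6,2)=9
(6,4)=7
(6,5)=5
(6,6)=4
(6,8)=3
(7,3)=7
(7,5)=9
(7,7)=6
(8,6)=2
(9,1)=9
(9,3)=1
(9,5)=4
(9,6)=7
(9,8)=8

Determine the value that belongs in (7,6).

1

Cell (7,6) itself could take any of {1, 3, 5, 8} by direct elimination.
Consider where 1 can go in box 8.
(7,4) is out (column 4 already has a 1).
(8,4) is out (column 4 already has a 1).
(8,5) is out (column 5 already has a 1).
(9,4) is out (row 9 already has a 1).
So the only cell in box 8 that can hold 1 is (7,6).
Therefore (7,6) = 1.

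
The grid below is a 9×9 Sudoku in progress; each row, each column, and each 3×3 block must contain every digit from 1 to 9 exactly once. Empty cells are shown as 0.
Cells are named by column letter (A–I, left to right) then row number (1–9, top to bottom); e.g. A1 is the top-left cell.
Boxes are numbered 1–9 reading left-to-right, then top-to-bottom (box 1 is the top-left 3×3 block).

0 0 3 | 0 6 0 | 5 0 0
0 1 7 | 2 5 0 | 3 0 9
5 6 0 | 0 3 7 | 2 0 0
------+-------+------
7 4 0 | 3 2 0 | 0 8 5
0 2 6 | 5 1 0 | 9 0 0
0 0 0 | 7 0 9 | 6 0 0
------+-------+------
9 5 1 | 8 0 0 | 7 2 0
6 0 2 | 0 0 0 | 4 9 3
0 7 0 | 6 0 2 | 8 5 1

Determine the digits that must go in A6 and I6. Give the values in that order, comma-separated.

1,2

For A6:
  Consider where 1 can go in box 4.
  C4 is out (column C already has a 1).
  A5 is out (row 5 already has a 1).
  B6 is out (column B already has a 1).
  C6 is out (column C already has a 1).
  So the only cell in box 4 that can hold 1 is A6.
  So A6 = 1.
For I6:
  Consider where 2 can go in box 6.
  G4 is out (row 4 already has a 2).
  H5 is out (row 5 already has a 2).
  I5 is out (row 5 already has a 2).
  H6 is out (column H already has a 2).
  So the only cell in box 6 that can hold 2 is I6.
  So I6 = 2.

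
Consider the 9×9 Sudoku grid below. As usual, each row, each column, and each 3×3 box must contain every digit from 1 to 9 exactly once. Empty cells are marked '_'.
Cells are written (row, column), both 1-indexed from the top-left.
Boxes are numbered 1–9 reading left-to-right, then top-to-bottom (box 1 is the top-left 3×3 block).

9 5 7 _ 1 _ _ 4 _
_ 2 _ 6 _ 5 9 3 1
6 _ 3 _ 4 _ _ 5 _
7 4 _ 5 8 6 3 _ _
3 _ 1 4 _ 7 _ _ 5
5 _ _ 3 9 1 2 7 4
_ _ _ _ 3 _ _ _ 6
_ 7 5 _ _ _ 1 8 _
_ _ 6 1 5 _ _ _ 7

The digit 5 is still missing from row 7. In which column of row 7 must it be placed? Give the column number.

Consider where 5 can go in row 7.
(7,1) is out (column 1 already has a 5). (7,2) is out (column 2 already has a 5). (7,3) is out (column 3 already has a 5). (7,4) is out (column 4 already has a 5). The remaining empty cells in row 7 are similarly blocked.
So the only cell in row 7 that can hold 5 is (7,7).
That is column 7.

7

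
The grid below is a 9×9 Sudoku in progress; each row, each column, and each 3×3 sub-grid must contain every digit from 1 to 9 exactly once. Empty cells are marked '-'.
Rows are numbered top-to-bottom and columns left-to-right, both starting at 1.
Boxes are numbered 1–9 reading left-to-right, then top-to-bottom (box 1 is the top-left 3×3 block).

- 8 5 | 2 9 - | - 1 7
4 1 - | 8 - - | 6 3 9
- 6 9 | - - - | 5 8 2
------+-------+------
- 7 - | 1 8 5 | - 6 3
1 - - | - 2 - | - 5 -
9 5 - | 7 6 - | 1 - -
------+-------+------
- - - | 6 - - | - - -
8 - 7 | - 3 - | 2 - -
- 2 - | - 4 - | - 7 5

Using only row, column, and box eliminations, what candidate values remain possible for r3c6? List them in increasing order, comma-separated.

1,3,4,7

Row 3 already contains {2, 5, 6, 8, 9}.
Column 6 already contains {5}.
Its 3×3 block (box 2) already contains {2, 8, 9}.
Removing those from 1–9 leaves {1, 3, 4, 7} as the candidates for r3c6.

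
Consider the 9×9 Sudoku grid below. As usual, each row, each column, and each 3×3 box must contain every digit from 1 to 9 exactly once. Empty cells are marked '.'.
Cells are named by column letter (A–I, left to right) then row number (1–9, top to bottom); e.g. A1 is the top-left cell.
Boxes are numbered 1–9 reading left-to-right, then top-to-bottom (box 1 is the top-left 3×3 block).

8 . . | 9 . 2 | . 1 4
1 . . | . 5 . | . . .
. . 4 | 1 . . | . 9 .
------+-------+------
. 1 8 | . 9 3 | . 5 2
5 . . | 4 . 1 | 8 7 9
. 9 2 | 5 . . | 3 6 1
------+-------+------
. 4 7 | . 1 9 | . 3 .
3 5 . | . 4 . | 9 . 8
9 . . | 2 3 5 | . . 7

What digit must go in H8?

Row 8 already contains {3, 4, 5, 8, 9}.
Column H already contains {1, 3, 5, 6, 7, 9}.
Its 3×3 block (box 9) already contains {3, 7, 8, 9}.
The only value from 1–9 not eliminated is 2, so H8 = 2.

2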